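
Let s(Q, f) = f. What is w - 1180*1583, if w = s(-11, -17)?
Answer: -1867957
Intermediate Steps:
w = -17
w - 1180*1583 = -17 - 1180*1583 = -17 - 1867940 = -1867957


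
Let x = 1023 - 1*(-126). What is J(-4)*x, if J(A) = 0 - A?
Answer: 4596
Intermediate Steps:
J(A) = -A
x = 1149 (x = 1023 + 126 = 1149)
J(-4)*x = -1*(-4)*1149 = 4*1149 = 4596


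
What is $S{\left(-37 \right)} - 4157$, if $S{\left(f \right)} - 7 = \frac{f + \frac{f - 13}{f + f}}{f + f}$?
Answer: $- \frac{5680678}{1369} \approx -4149.5$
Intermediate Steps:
$S{\left(f \right)} = 7 + \frac{f + \frac{-13 + f}{2 f}}{2 f}$ ($S{\left(f \right)} = 7 + \frac{f + \frac{f - 13}{f + f}}{f + f} = 7 + \frac{f + \frac{-13 + f}{2 f}}{2 f}$)
$S{\left(-37 \right)} - 4157 = \frac{-13 - 37 + 30 \left(-37\right)^{2}}{4 \cdot 1369} - 4157 = \frac{1}{4} \cdot \frac{1}{1369} \left(-13 - 37 + 30 \cdot 1369\right) - 4157 = \frac{1}{4} \cdot \frac{1}{1369} \left(-13 - 37 + 41070\right) - 4157 = \frac{1}{4} \cdot \frac{1}{1369} \cdot 41020 - 4157 = \frac{10255}{1369} - 4157 = - \frac{5680678}{1369}$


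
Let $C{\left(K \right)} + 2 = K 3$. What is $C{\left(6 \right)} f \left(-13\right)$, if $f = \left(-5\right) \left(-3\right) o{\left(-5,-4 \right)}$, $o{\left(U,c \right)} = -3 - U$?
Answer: $-6240$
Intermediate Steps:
$C{\left(K \right)} = -2 + 3 K$ ($C{\left(K \right)} = -2 + K 3 = -2 + 3 K$)
$f = 30$ ($f = \left(-5\right) \left(-3\right) \left(-3 - -5\right) = 15 \left(-3 + 5\right) = 15 \cdot 2 = 30$)
$C{\left(6 \right)} f \left(-13\right) = \left(-2 + 3 \cdot 6\right) 30 \left(-13\right) = \left(-2 + 18\right) 30 \left(-13\right) = 16 \cdot 30 \left(-13\right) = 480 \left(-13\right) = -6240$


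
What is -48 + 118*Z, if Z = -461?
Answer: -54446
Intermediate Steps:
-48 + 118*Z = -48 + 118*(-461) = -48 - 54398 = -54446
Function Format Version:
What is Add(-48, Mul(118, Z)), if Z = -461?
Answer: -54446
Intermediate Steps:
Add(-48, Mul(118, Z)) = Add(-48, Mul(118, -461)) = Add(-48, -54398) = -54446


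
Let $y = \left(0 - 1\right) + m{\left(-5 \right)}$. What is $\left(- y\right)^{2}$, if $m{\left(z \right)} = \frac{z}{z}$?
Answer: $0$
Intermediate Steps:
$m{\left(z \right)} = 1$
$y = 0$ ($y = \left(0 - 1\right) + 1 = -1 + 1 = 0$)
$\left(- y\right)^{2} = \left(\left(-1\right) 0\right)^{2} = 0^{2} = 0$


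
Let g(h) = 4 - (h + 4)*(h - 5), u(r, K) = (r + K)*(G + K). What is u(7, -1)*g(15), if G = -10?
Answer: 12276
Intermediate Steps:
u(r, K) = (-10 + K)*(K + r) (u(r, K) = (r + K)*(-10 + K) = (K + r)*(-10 + K) = (-10 + K)*(K + r))
g(h) = 4 - (-5 + h)*(4 + h) (g(h) = 4 - (4 + h)*(-5 + h) = 4 - (-5 + h)*(4 + h))
u(7, -1)*g(15) = ((-1)**2 - 10*(-1) - 10*7 - 1*7)*(24 + 15 - 1*15**2) = (1 + 10 - 70 - 7)*(24 + 15 - 1*225) = -66*(24 + 15 - 225) = -66*(-186) = 12276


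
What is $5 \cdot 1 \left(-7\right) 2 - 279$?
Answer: $-349$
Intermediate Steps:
$5 \cdot 1 \left(-7\right) 2 - 279 = 5 \left(-7\right) 2 - 279 = \left(-35\right) 2 - 279 = -70 - 279 = -349$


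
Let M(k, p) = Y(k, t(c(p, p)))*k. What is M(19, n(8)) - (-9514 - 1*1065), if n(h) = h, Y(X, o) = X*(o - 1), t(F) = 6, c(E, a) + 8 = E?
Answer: 12384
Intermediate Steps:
c(E, a) = -8 + E
Y(X, o) = X*(-1 + o)
M(k, p) = 5*k² (M(k, p) = (k*(-1 + 6))*k = (k*5)*k = (5*k)*k = 5*k²)
M(19, n(8)) - (-9514 - 1*1065) = 5*19² - (-9514 - 1*1065) = 5*361 - (-9514 - 1065) = 1805 - 1*(-10579) = 1805 + 10579 = 12384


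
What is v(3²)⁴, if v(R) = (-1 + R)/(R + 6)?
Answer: 4096/50625 ≈ 0.080909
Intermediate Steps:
v(R) = (-1 + R)/(6 + R)
v(3²)⁴ = ((-1 + 3²)/(6 + 3²))⁴ = ((-1 + 9)/(6 + 9))⁴ = (8/15)⁴ = 4096/50625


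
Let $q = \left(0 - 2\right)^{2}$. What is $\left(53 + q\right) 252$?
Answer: $14364$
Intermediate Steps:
$q = 4$ ($q = \left(-2\right)^{2} = 4$)
$\left(53 + q\right) 252 = \left(53 + 4\right) 252 = 57 \cdot 252 = 14364$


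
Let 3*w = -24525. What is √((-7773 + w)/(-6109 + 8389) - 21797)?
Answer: I*√787124210/190 ≈ 147.66*I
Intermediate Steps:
w = -8175 (w = (⅓)*(-24525) = -8175)
√((-7773 + w)/(-6109 + 8389) - 21797) = √((-7773 - 8175)/(-6109 + 8389) - 21797) = √(-15948/2280 - 21797) = √(-15948*1/2280 - 21797) = √(-1329/190 - 21797) = √(-4142759/190) = I*√787124210/190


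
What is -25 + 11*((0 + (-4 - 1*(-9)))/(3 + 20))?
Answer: -520/23 ≈ -22.609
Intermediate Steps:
-25 + 11*((0 + (-4 - 1*(-9)))/(3 + 20)) = -25 + 11*((0 + (-4 + 9))/23) = -25 + 11*((0 + 5)*(1/23)) = -25 + 11*(5*(1/23)) = -25 + 11*(5/23) = -25 + 55/23 = -520/23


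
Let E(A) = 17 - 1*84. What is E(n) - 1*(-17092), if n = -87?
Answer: 17025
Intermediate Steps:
E(A) = -67 (E(A) = 17 - 84 = -67)
E(n) - 1*(-17092) = -67 - 1*(-17092) = -67 + 17092 = 17025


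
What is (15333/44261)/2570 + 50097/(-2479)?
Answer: -5698534314183/281988158830 ≈ -20.208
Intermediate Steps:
(15333/44261)/2570 + 50097/(-2479) = (15333*(1/44261))*(1/2570) + 50097*(-1/2479) = (15333/44261)*(1/2570) - 50097/2479 = 15333/113750770 - 50097/2479 = -5698534314183/281988158830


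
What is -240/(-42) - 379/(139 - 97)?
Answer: -139/42 ≈ -3.3095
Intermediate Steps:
-240/(-42) - 379/(139 - 97) = -240*(-1/42) - 379/42 = 40/7 - 379*1/42 = 40/7 - 379/42 = -139/42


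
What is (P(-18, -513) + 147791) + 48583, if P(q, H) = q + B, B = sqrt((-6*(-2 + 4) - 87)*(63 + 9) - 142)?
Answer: 196356 + I*sqrt(7270) ≈ 1.9636e+5 + 85.264*I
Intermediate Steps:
B = I*sqrt(7270) (B = sqrt((-6*2 - 87)*72 - 142) = sqrt((-12 - 87)*72 - 142) = sqrt(-99*72 - 142) = sqrt(-7128 - 142) = sqrt(-7270) = I*sqrt(7270) ≈ 85.264*I)
P(q, H) = q + I*sqrt(7270)
(P(-18, -513) + 147791) + 48583 = ((-18 + I*sqrt(7270)) + 147791) + 48583 = (147773 + I*sqrt(7270)) + 48583 = 196356 + I*sqrt(7270)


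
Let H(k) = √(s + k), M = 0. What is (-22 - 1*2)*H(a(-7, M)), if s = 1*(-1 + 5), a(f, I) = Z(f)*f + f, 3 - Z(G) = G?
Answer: -24*I*√73 ≈ -205.06*I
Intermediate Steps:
Z(G) = 3 - G
a(f, I) = f + f*(3 - f) (a(f, I) = (3 - f)*f + f = f*(3 - f) + f = f + f*(3 - f))
s = 4 (s = 1*4 = 4)
H(k) = √(4 + k)
(-22 - 1*2)*H(a(-7, M)) = (-22 - 1*2)*√(4 - 7*(4 - 1*(-7))) = (-22 - 2)*√(4 - 7*(4 + 7)) = -24*√(4 - 7*11) = -24*√(4 - 77) = -24*I*√73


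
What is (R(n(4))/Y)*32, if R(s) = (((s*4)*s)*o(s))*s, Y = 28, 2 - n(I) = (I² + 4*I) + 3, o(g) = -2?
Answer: 2299968/7 ≈ 3.2857e+5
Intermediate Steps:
n(I) = -1 - I² - 4*I (n(I) = 2 - ((I² + 4*I) + 3) = 2 - (3 + I² + 4*I) = 2 + (-3 - I² - 4*I) = -1 - I² - 4*I)
R(s) = -8*s³ (R(s) = (((s*4)*s)*(-2))*s = (((4*s)*s)*(-2))*s = ((4*s²)*(-2))*s = (-8*s²)*s = -8*s³)
(R(n(4))/Y)*32 = ((-8*(-1 - 1*4² - 4*4)³)/28)*32 = ((-8*(-1 - 1*16 - 16)³)/28)*32 = ((-8*(-1 - 16 - 16)³)/28)*32 = ((-8*(-33)³)/28)*32 = ((-8*(-35937))/28)*32 = ((1/28)*287496)*32 = (71874/7)*32 = 2299968/7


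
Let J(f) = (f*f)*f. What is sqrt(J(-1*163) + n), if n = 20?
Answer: I*sqrt(4330727) ≈ 2081.0*I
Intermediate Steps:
J(f) = f**3 (J(f) = f**2*f = f**3)
sqrt(J(-1*163) + n) = sqrt((-1*163)**3 + 20) = sqrt((-163)**3 + 20) = sqrt(-4330747 + 20) = sqrt(-4330727) = I*sqrt(4330727)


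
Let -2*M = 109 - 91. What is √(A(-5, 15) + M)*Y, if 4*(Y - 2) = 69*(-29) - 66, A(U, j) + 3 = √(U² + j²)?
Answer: -2059*√(-12 + 5*√10)/4 ≈ -1004.9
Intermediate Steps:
M = -9 (M = -(109 - 91)/2 = -½*18 = -9)
A(U, j) = -3 + √(U² + j²)
Y = -2059/4 (Y = 2 + (69*(-29) - 66)/4 = 2 + (-2001 - 66)/4 = 2 + (¼)*(-2067) = 2 - 2067/4 = -2059/4 ≈ -514.75)
√(A(-5, 15) + M)*Y = √((-3 + √((-5)² + 15²)) - 9)*(-2059/4) = √((-3 + √(25 + 225)) - 9)*(-2059/4) = √((-3 + √250) - 9)*(-2059/4) = √((-3 + 5*√10) - 9)*(-2059/4) = √(-12 + 5*√10)*(-2059/4) = -2059*√(-12 + 5*√10)/4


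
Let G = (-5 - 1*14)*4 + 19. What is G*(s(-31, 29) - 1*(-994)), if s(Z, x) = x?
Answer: -58311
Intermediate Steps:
G = -57 (G = (-5 - 14)*4 + 19 = -19*4 + 19 = -76 + 19 = -57)
G*(s(-31, 29) - 1*(-994)) = -57*(29 - 1*(-994)) = -57*(29 + 994) = -57*1023 = -58311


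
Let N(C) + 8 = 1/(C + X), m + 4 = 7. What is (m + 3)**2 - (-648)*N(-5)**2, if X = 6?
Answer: 31788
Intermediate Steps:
m = 3 (m = -4 + 7 = 3)
N(C) = -8 + 1/(6 + C) (N(C) = -8 + 1/(C + 6) = -8 + 1/(6 + C))
(m + 3)**2 - (-648)*N(-5)**2 = (3 + 3)**2 - (-648)*((-47 - 8*(-5))/(6 - 5))**2 = 6**2 - (-648)*((-47 + 40)/1)**2 = 36 - (-648)*(1*(-7))**2 = 36 - (-648)*(-7)**2 = 36 - (-648)*49 = 36 - 81*(-392) = 36 + 31752 = 31788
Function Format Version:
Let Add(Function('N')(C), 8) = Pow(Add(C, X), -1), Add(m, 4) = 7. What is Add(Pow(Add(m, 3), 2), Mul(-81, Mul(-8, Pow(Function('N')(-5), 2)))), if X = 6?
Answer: 31788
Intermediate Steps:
m = 3 (m = Add(-4, 7) = 3)
Function('N')(C) = Add(-8, Pow(Add(6, C), -1)) (Function('N')(C) = Add(-8, Pow(Add(C, 6), -1)) = Add(-8, Pow(Add(6, C), -1)))
Add(Pow(Add(m, 3), 2), Mul(-81, Mul(-8, Pow(Function('N')(-5), 2)))) = Add(Pow(Add(3, 3), 2), Mul(-81, Mul(-8, Pow(Mul(Pow(Add(6, -5), -1), Add(-47, Mul(-8, -5))), 2)))) = Add(Pow(6, 2), Mul(-81, Mul(-8, Pow(Mul(Pow(1, -1), Add(-47, 40)), 2)))) = Add(36, Mul(-81, Mul(-8, Pow(Mul(1, -7), 2)))) = Add(36, Mul(-81, Mul(-8, Pow(-7, 2)))) = Add(36, Mul(-81, Mul(-8, 49))) = Add(36, Mul(-81, -392)) = Add(36, 31752) = 31788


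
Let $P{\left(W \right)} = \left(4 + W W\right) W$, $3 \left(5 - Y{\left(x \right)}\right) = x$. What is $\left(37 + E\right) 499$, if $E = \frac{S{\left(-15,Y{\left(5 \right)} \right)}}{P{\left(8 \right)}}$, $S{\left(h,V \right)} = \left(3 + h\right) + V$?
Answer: $\frac{15059321}{816} \approx 18455.0$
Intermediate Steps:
$Y{\left(x \right)} = 5 - \frac{x}{3}$
$S{\left(h,V \right)} = 3 + V + h$
$P{\left(W \right)} = W \left(4 + W^{2}\right)$ ($P{\left(W \right)} = \left(4 + W^{2}\right) W = W \left(4 + W^{2}\right)$)
$E = - \frac{13}{816}$ ($E = \frac{3 + \left(5 - \frac{5}{3}\right) - 15}{8 \left(4 + 8^{2}\right)} = \frac{3 + \left(5 - \frac{5}{3}\right) - 15}{8 \left(4 + 64\right)} = \frac{3 + \frac{10}{3} - 15}{8 \cdot 68} = - \frac{26}{3 \cdot 544} = \left(- \frac{26}{3}\right) \frac{1}{544} = - \frac{13}{816} \approx -0.015931$)
$\left(37 + E\right) 499 = \left(37 - \frac{13}{816}\right) 499 = \frac{30179}{816} \cdot 499 = \frac{15059321}{816}$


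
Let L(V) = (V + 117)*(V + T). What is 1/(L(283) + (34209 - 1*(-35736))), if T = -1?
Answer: 1/182745 ≈ 5.4721e-6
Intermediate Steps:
L(V) = (-1 + V)*(117 + V) (L(V) = (V + 117)*(V - 1) = (117 + V)*(-1 + V) = (-1 + V)*(117 + V))
1/(L(283) + (34209 - 1*(-35736))) = 1/((-117 + 283² + 116*283) + (34209 - 1*(-35736))) = 1/((-117 + 80089 + 32828) + (34209 + 35736)) = 1/(112800 + 69945) = 1/182745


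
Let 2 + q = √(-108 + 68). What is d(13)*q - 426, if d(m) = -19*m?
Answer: 68 - 494*I*√10 ≈ 68.0 - 1562.2*I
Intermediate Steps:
q = -2 + 2*I*√10 (q = -2 + √(-108 + 68) = -2 + √(-40) = -2 + 2*I*√10 ≈ -2.0 + 6.3246*I)
d(13)*q - 426 = (-19*13)*(-2 + 2*I*√10) - 426 = -247*(-2 + 2*I*√10) - 426 = (494 - 494*I*√10) - 426 = 68 - 494*I*√10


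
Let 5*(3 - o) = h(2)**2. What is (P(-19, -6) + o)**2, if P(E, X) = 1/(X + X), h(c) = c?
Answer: 16129/3600 ≈ 4.4803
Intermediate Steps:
P(E, X) = 1/(2*X)
o = 11/5 (o = 3 - 1/5*2**2 = 3 - 1/5*4 = 3 - 4/5 = 11/5 ≈ 2.2000)
(P(-19, -6) + o)**2 = ((1/2)/(-6) + 11/5)**2 = ((1/2)*(-1/6) + 11/5)**2 = (-1/12 + 11/5)**2 = (127/60)**2 = 16129/3600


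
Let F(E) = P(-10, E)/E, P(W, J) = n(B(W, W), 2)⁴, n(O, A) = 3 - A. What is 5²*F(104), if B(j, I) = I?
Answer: 25/104 ≈ 0.24038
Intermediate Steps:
P(W, J) = 1 (P(W, J) = (3 - 1*2)⁴ = (3 - 2)⁴ = 1⁴ = 1)
F(E) = 1/E
5²*F(104) = 5²/104 = 25*(1/104) = 25/104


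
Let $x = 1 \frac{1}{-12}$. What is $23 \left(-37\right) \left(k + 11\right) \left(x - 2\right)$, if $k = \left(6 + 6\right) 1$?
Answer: $\frac{489325}{12} \approx 40777.0$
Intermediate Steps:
$x = - \frac{1}{12}$ ($x = 1 \left(- \frac{1}{12}\right) = - \frac{1}{12} \approx -0.083333$)
$k = 12$ ($k = 12 \cdot 1 = 12$)
$23 \left(-37\right) \left(k + 11\right) \left(x - 2\right) = 23 \left(-37\right) \left(12 + 11\right) \left(- \frac{1}{12} - 2\right) = - 851 \cdot 23 \left(- \frac{25}{12}\right) = \left(-851\right) \left(- \frac{575}{12}\right) = \frac{489325}{12}$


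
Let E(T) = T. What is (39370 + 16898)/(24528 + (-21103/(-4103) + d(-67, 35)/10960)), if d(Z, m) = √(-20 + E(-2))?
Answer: 1395753807100229276198400/608555985191434997855899 - 5190928790081760*I*√22/608555985191434997855899 ≈ 2.2935 - 4.0009e-8*I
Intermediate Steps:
d(Z, m) = I*√22 (d(Z, m) = √(-20 - 2) = √(-22) = I*√22)
(39370 + 16898)/(24528 + (-21103/(-4103) + d(-67, 35)/10960)) = (39370 + 16898)/(24528 + (-21103/(-4103) + (I*√22)/10960)) = 56268/(24528 + (-21103*(-1/4103) + (I*√22)*(1/10960))) = 56268/(24528 + (21103/4103 + I*√22/10960)) = 56268/(100659487/4103 + I*√22/10960)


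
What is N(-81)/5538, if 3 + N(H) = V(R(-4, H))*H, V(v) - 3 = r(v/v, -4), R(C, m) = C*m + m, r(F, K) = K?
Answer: 1/71 ≈ 0.014085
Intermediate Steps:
R(C, m) = m + C*m
V(v) = -1 (V(v) = 3 - 4 = -1)
N(H) = -3 - H
N(-81)/5538 = (-3 - 1*(-81))/5538 = (-3 + 81)*(1/5538) = 78*(1/5538) = 1/71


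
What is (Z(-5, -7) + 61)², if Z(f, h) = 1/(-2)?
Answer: 14641/4 ≈ 3660.3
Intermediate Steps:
Z(f, h) = -½
(Z(-5, -7) + 61)² = (-½ + 61)² = (121/2)² = 14641/4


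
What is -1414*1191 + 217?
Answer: -1683857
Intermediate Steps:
-1414*1191 + 217 = -1684074 + 217 = -1683857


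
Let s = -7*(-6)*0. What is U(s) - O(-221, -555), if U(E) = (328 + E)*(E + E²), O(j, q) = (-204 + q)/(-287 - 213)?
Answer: -759/500 ≈ -1.5180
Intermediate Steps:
O(j, q) = 51/125 - q/500 (O(j, q) = (-204 + q)/(-500) = (-204 + q)*(-1/500) = 51/125 - q/500)
s = 0 (s = 42*0 = 0)
U(s) - O(-221, -555) = 0*(328 + 0² + 329*0) - (51/125 - 1/500*(-555)) = 0*(328 + 0 + 0) - (51/125 + 111/100) = 0*328 - 1*759/500 = 0 - 759/500 = -759/500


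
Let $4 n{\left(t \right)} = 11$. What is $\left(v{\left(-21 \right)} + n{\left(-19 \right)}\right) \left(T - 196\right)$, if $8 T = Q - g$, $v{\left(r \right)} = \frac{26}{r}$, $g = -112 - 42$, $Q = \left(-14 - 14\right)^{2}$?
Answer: $- \frac{1905}{16} \approx -119.06$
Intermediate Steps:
$n{\left(t \right)} = \frac{11}{4}$ ($n{\left(t \right)} = \frac{1}{4} \cdot 11 = \frac{11}{4}$)
$Q = 784$ ($Q = \left(-28\right)^{2} = 784$)
$g = -154$ ($g = -112 - 42 = -154$)
$T = \frac{469}{4}$ ($T = \frac{784 - -154}{8} = \frac{784 + 154}{8} = \frac{1}{8} \cdot 938 = \frac{469}{4} \approx 117.25$)
$\left(v{\left(-21 \right)} + n{\left(-19 \right)}\right) \left(T - 196\right) = \left(\frac{26}{-21} + \frac{11}{4}\right) \left(\frac{469}{4} - 196\right) = \left(26 \left(- \frac{1}{21}\right) + \frac{11}{4}\right) \left(- \frac{315}{4}\right) = \left(- \frac{26}{21} + \frac{11}{4}\right) \left(- \frac{315}{4}\right) = \frac{127}{84} \left(- \frac{315}{4}\right) = - \frac{1905}{16}$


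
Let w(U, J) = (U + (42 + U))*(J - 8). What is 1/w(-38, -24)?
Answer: 1/1088 ≈ 0.00091912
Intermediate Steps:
w(U, J) = (-8 + J)*(42 + 2*U) (w(U, J) = (42 + 2*U)*(-8 + J) = (-8 + J)*(42 + 2*U))
1/w(-38, -24) = 1/(-336 - 16*(-38) + 42*(-24) + 2*(-24)*(-38)) = 1/(-336 + 608 - 1008 + 1824) = 1/1088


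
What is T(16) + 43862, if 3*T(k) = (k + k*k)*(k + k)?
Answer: 140290/3 ≈ 46763.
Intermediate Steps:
T(k) = 2*k*(k + k²)/3 (T(k) = ((k + k*k)*(k + k))/3 = ((k + k²)*(2*k))/3 = (2*k*(k + k²))/3 = 2*k*(k + k²)/3)
T(16) + 43862 = (⅔)*16²*(1 + 16) + 43862 = (⅔)*256*17 + 43862 = 8704/3 + 43862 = 140290/3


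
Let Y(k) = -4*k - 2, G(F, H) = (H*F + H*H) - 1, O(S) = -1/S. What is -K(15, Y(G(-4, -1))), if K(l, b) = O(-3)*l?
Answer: -5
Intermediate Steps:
G(F, H) = -1 + H² + F*H (G(F, H) = (F*H + H²) - 1 = (H² + F*H) - 1 = -1 + H² + F*H)
Y(k) = -2 - 4*k
K(l, b) = l/3 (K(l, b) = (-1/(-3))*l = (-1*(-⅓))*l = l/3)
-K(15, Y(G(-4, -1))) = -15/3 = -1*5 = -5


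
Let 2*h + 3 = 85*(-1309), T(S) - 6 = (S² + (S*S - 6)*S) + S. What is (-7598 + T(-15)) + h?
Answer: -66301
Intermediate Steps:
T(S) = 6 + S + S² + S*(-6 + S²) (T(S) = 6 + ((S² + (S*S - 6)*S) + S) = 6 + ((S² + (S² - 6)*S) + S) = 6 + ((S² + (-6 + S²)*S) + S) = 6 + ((S² + S*(-6 + S²)) + S) = 6 + (S + S² + S*(-6 + S²)) = 6 + S + S² + S*(-6 + S²))
h = -55634 (h = -3/2 + (85*(-1309))/2 = -3/2 + (½)*(-111265) = -3/2 - 111265/2 = -55634)
(-7598 + T(-15)) + h = (-7598 + (6 + (-15)² + (-15)³ - 5*(-15))) - 55634 = (-7598 + (6 + 225 - 3375 + 75)) - 55634 = (-7598 - 3069) - 55634 = -10667 - 55634 = -66301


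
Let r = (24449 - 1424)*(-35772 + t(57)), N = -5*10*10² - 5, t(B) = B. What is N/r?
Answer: 1001/164467575 ≈ 6.0863e-6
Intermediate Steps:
N = -5005 (N = -50*100 - 5 = -5000 - 5 = -5005)
r = -822337875 (r = (24449 - 1424)*(-35772 + 57) = 23025*(-35715) = -822337875)
N/r = -5005/(-822337875) = -5005*(-1/822337875) = 1001/164467575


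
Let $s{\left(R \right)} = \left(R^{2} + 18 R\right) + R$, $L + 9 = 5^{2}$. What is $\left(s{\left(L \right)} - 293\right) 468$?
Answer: $124956$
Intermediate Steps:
$L = 16$ ($L = -9 + 5^{2} = -9 + 25 = 16$)
$s{\left(R \right)} = R^{2} + 19 R$
$\left(s{\left(L \right)} - 293\right) 468 = \left(16 \left(19 + 16\right) - 293\right) 468 = \left(16 \cdot 35 - 293\right) 468 = \left(560 - 293\right) 468 = 267 \cdot 468 = 124956$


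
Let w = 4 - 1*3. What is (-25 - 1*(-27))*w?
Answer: 2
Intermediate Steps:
w = 1 (w = 4 - 3 = 1)
(-25 - 1*(-27))*w = (-25 - 1*(-27))*1 = (-25 + 27)*1 = 2*1 = 2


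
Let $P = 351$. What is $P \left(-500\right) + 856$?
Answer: $-174644$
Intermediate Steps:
$P \left(-500\right) + 856 = 351 \left(-500\right) + 856 = -175500 + 856 = -174644$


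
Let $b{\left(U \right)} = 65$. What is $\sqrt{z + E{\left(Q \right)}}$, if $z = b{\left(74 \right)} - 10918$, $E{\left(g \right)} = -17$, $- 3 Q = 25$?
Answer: $i \sqrt{10870} \approx 104.26 i$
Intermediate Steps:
$Q = - \frac{25}{3}$ ($Q = \left(- \frac{1}{3}\right) 25 = - \frac{25}{3} \approx -8.3333$)
$z = -10853$ ($z = 65 - 10918 = -10853$)
$\sqrt{z + E{\left(Q \right)}} = \sqrt{-10853 - 17} = \sqrt{-10870} = i \sqrt{10870}$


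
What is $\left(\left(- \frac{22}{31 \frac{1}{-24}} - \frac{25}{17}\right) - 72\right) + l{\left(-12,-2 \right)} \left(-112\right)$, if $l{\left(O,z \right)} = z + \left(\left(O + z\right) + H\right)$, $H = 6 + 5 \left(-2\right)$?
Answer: $\frac{1150737}{527} \approx 2183.6$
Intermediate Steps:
$H = -4$ ($H = 6 - 10 = -4$)
$l{\left(O,z \right)} = -4 + O + 2 z$ ($l{\left(O,z \right)} = z - \left(4 - O - z\right) = z + \left(-4 + O + z\right) = -4 + O + 2 z$)
$\left(\left(- \frac{22}{31 \frac{1}{-24}} - \frac{25}{17}\right) - 72\right) + l{\left(-12,-2 \right)} \left(-112\right) = \left(\left(- \frac{22}{31 \frac{1}{-24}} - \frac{25}{17}\right) - 72\right) + \left(-4 - 12 + 2 \left(-2\right)\right) \left(-112\right) = \left(\left(- \frac{22}{31 \left(- \frac{1}{24}\right)} - \frac{25}{17}\right) - 72\right) + \left(-4 - 12 - 4\right) \left(-112\right) = \left(\left(- \frac{22}{- \frac{31}{24}} - \frac{25}{17}\right) - 72\right) - -2240 = \left(\left(\left(-22\right) \left(- \frac{24}{31}\right) - \frac{25}{17}\right) - 72\right) + 2240 = \left(\left(\frac{528}{31} - \frac{25}{17}\right) - 72\right) + 2240 = \left(\frac{8201}{527} - 72\right) + 2240 = - \frac{29743}{527} + 2240 = \frac{1150737}{527}$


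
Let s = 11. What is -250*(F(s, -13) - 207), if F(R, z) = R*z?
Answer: 87500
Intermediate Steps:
-250*(F(s, -13) - 207) = -250*(11*(-13) - 207) = -250*(-143 - 207) = -250*(-350) = 87500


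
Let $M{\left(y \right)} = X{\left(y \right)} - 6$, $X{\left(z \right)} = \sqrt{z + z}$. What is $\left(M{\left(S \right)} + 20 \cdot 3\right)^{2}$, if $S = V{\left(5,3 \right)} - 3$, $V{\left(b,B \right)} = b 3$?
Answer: $2940 + 216 \sqrt{6} \approx 3469.1$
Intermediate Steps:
$V{\left(b,B \right)} = 3 b$
$X{\left(z \right)} = \sqrt{2} \sqrt{z}$ ($X{\left(z \right)} = \sqrt{2 z} = \sqrt{2} \sqrt{z}$)
$S = 12$ ($S = 3 \cdot 5 - 3 = 15 - 3 = 12$)
$M{\left(y \right)} = -6 + \sqrt{2} \sqrt{y}$ ($M{\left(y \right)} = \sqrt{2} \sqrt{y} - 6 = -6 + \sqrt{2} \sqrt{y}$)
$\left(M{\left(S \right)} + 20 \cdot 3\right)^{2} = \left(\left(-6 + \sqrt{2} \sqrt{12}\right) + 20 \cdot 3\right)^{2} = \left(\left(-6 + \sqrt{2} \cdot 2 \sqrt{3}\right) + 60\right)^{2} = \left(\left(-6 + 2 \sqrt{6}\right) + 60\right)^{2} = \left(54 + 2 \sqrt{6}\right)^{2}$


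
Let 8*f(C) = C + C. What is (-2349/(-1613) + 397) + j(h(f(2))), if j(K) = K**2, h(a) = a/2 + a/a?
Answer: 10323685/25808 ≈ 400.02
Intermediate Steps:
f(C) = C/4 (f(C) = (C + C)/8 = (2*C)/8 = C/4)
h(a) = 1 + a/2 (h(a) = a*(1/2) + 1 = a/2 + 1 = 1 + a/2)
(-2349/(-1613) + 397) + j(h(f(2))) = (-2349/(-1613) + 397) + (1 + ((1/4)*2)/2)**2 = (-2349*(-1/1613) + 397) + (1 + (1/2)*(1/2))**2 = (2349/1613 + 397) + (1 + 1/4)**2 = 642710/1613 + (5/4)**2 = 642710/1613 + 25/16 = 10323685/25808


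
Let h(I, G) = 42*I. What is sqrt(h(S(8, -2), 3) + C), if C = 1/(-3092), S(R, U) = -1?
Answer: I*sqrt(100385645)/1546 ≈ 6.4808*I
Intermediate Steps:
C = -1/3092 ≈ -0.00032342
sqrt(h(S(8, -2), 3) + C) = sqrt(42*(-1) - 1/3092) = sqrt(-42 - 1/3092) = sqrt(-129865/3092) = I*sqrt(100385645)/1546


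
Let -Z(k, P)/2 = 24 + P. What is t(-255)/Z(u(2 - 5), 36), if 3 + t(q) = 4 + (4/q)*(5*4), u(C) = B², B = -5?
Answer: -7/1224 ≈ -0.0057190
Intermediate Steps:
u(C) = 25 (u(C) = (-5)² = 25)
Z(k, P) = -48 - 2*P (Z(k, P) = -2*(24 + P) = -48 - 2*P)
t(q) = 1 + 80/q (t(q) = -3 + (4 + (4/q)*(5*4)) = -3 + (4 + (4/q)*20) = -3 + (4 + 80/q) = 1 + 80/q)
t(-255)/Z(u(2 - 5), 36) = ((80 - 255)/(-255))/(-48 - 2*36) = (-1/255*(-175))/(-48 - 72) = (35/51)/(-120) = (35/51)*(-1/120) = -7/1224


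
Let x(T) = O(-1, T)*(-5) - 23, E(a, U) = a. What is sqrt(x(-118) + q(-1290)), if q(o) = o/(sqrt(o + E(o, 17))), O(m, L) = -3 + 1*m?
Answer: sqrt(-3 + I*sqrt(645)) ≈ 3.3596 + 3.7798*I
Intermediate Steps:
O(m, L) = -3 + m
x(T) = -3 (x(T) = (-3 - 1)*(-5) - 23 = -4*(-5) - 23 = 20 - 23 = -3)
q(o) = sqrt(2)*sqrt(o)/2 (q(o) = o/(sqrt(o + o)) = o/(sqrt(2*o)) = o/((sqrt(2)*sqrt(o))) = o*(sqrt(2)/(2*sqrt(o))) = sqrt(2)*sqrt(o)/2)
sqrt(x(-118) + q(-1290)) = sqrt(-3 + sqrt(2)*sqrt(-1290)/2) = sqrt(-3 + sqrt(2)*(I*sqrt(1290))/2) = sqrt(-3 + I*sqrt(645))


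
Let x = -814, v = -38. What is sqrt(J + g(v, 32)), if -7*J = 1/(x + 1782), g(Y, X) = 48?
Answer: sqrt(4553458)/308 ≈ 6.9282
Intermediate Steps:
J = -1/6776 (J = -1/(7*(-814 + 1782)) = -1/7/968 = -1/7*1/968 = -1/6776 ≈ -0.00014758)
sqrt(J + g(v, 32)) = sqrt(-1/6776 + 48) = sqrt(325247/6776) = sqrt(4553458)/308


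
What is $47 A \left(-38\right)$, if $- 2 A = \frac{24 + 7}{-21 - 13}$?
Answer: $- \frac{27683}{34} \approx -814.21$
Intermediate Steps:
$A = \frac{31}{68}$ ($A = - \frac{\left(24 + 7\right) \frac{1}{-21 - 13}}{2} = - \frac{31 \frac{1}{-34}}{2} = - \frac{31 \left(- \frac{1}{34}\right)}{2} = \left(- \frac{1}{2}\right) \left(- \frac{31}{34}\right) = \frac{31}{68} \approx 0.45588$)
$47 A \left(-38\right) = 47 \cdot \frac{31}{68} \left(-38\right) = \frac{1457}{68} \left(-38\right) = - \frac{27683}{34}$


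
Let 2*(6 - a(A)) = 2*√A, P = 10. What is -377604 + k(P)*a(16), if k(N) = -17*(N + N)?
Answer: -378284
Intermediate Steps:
a(A) = 6 - √A
k(N) = -34*N
-377604 + k(P)*a(16) = -377604 + (-34*10)*(6 - √16) = -377604 - 340*(6 - 1*4) = -377604 - 340*(6 - 4) = -377604 - 340*2 = -377604 - 680 = -378284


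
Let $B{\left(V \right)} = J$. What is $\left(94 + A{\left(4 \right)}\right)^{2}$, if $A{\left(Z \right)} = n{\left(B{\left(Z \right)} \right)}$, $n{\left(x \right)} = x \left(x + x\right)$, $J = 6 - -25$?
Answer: $4064256$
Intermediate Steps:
$J = 31$ ($J = 6 + 25 = 31$)
$B{\left(V \right)} = 31$
$n{\left(x \right)} = 2 x^{2}$ ($n{\left(x \right)} = x 2 x = 2 x^{2}$)
$A{\left(Z \right)} = 1922$ ($A{\left(Z \right)} = 2 \cdot 31^{2} = 2 \cdot 961 = 1922$)
$\left(94 + A{\left(4 \right)}\right)^{2} = \left(94 + 1922\right)^{2} = 2016^{2} = 4064256$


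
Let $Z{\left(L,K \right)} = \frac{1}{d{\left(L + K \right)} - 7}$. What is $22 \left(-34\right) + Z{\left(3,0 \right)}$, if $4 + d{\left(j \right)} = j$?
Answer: $- \frac{5985}{8} \approx -748.13$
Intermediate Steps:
$d{\left(j \right)} = -4 + j$
$Z{\left(L,K \right)} = \frac{1}{-11 + K + L}$ ($Z{\left(L,K \right)} = \frac{1}{\left(-4 + \left(L + K\right)\right) - 7} = \frac{1}{\left(-4 + \left(K + L\right)\right) - 7} = \frac{1}{\left(-4 + K + L\right) - 7} = \frac{1}{-11 + K + L}$)
$22 \left(-34\right) + Z{\left(3,0 \right)} = 22 \left(-34\right) + \frac{1}{-11 + 0 + 3} = -748 + \frac{1}{-8} = -748 - \frac{1}{8} = - \frac{5985}{8}$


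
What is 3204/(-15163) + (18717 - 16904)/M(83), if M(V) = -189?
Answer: -4013725/409401 ≈ -9.8039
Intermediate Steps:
3204/(-15163) + (18717 - 16904)/M(83) = 3204/(-15163) + (18717 - 16904)/(-189) = 3204*(-1/15163) + 1813*(-1/189) = -3204/15163 - 259/27 = -4013725/409401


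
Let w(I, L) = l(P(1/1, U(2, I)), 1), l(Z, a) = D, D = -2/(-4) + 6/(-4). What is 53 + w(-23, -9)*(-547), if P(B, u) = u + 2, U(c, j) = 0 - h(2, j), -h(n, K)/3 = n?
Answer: 600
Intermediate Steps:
h(n, K) = -3*n
U(c, j) = 6 (U(c, j) = 0 - (-3)*2 = 0 - 1*(-6) = 0 + 6 = 6)
P(B, u) = 2 + u
D = -1 (D = -2*(-¼) + 6*(-¼) = ½ - 3/2 = -1)
l(Z, a) = -1
w(I, L) = -1
53 + w(-23, -9)*(-547) = 53 - 1*(-547) = 53 + 547 = 600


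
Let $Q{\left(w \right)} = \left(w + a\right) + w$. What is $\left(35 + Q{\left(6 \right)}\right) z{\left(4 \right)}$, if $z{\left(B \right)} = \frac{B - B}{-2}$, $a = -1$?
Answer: $0$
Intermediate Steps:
$Q{\left(w \right)} = -1 + 2 w$ ($Q{\left(w \right)} = \left(w - 1\right) + w = \left(-1 + w\right) + w = -1 + 2 w$)
$z{\left(B \right)} = 0$ ($z{\left(B \right)} = 0 \left(- \frac{1}{2}\right) = 0$)
$\left(35 + Q{\left(6 \right)}\right) z{\left(4 \right)} = \left(35 + \left(-1 + 2 \cdot 6\right)\right) 0 = \left(35 + \left(-1 + 12\right)\right) 0 = \left(35 + 11\right) 0 = 46 \cdot 0 = 0$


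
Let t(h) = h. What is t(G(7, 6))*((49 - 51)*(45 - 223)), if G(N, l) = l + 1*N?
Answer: 4628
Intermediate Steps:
G(N, l) = N + l (G(N, l) = l + N = N + l)
t(G(7, 6))*((49 - 51)*(45 - 223)) = (7 + 6)*((49 - 51)*(45 - 223)) = 13*(-2*(-178)) = 13*356 = 4628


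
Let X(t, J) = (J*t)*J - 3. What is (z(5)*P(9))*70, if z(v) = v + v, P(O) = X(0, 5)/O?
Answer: -700/3 ≈ -233.33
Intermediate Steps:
X(t, J) = -3 + t*J² (X(t, J) = t*J² - 3 = -3 + t*J²)
P(O) = -3/O (P(O) = (-3 + 0*5²)/O = (-3 + 0*25)/O = (-3 + 0)/O = -3/O)
z(v) = 2*v
(z(5)*P(9))*70 = ((2*5)*(-3/9))*70 = (10*(-3*⅑))*70 = (10*(-⅓))*70 = -10/3*70 = -700/3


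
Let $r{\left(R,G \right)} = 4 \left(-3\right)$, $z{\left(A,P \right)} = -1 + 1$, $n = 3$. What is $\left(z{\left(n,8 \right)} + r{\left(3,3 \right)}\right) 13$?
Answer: $-156$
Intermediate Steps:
$z{\left(A,P \right)} = 0$
$r{\left(R,G \right)} = -12$
$\left(z{\left(n,8 \right)} + r{\left(3,3 \right)}\right) 13 = \left(0 - 12\right) 13 = \left(-12\right) 13 = -156$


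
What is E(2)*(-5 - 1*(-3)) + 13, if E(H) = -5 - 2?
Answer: 27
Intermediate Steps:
E(H) = -7
E(2)*(-5 - 1*(-3)) + 13 = -7*(-5 - 1*(-3)) + 13 = -7*(-5 + 3) + 13 = -7*(-2) + 13 = 14 + 13 = 27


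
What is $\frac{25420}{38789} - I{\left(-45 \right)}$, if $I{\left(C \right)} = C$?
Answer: $\frac{1770925}{38789} \approx 45.655$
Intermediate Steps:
$\frac{25420}{38789} - I{\left(-45 \right)} = \frac{25420}{38789} - -45 = 25420 \cdot \frac{1}{38789} + 45 = \frac{25420}{38789} + 45 = \frac{1770925}{38789}$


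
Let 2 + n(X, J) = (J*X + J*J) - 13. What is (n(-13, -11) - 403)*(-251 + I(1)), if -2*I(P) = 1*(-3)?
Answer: 38423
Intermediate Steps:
n(X, J) = -15 + J² + J*X (n(X, J) = -2 + ((J*X + J*J) - 13) = -2 + ((J*X + J²) - 13) = -2 + ((J² + J*X) - 13) = -2 + (-13 + J² + J*X) = -15 + J² + J*X)
I(P) = 3/2 (I(P) = -(-3)/2 = -½*(-3) = 3/2)
(n(-13, -11) - 403)*(-251 + I(1)) = ((-15 + (-11)² - 11*(-13)) - 403)*(-251 + 3/2) = ((-15 + 121 + 143) - 403)*(-499/2) = (249 - 403)*(-499/2) = -154*(-499/2) = 38423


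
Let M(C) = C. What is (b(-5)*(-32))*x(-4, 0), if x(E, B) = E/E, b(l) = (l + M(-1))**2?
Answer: -1152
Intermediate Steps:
b(l) = (-1 + l)**2 (b(l) = (l - 1)**2 = (-1 + l)**2)
x(E, B) = 1
(b(-5)*(-32))*x(-4, 0) = ((-1 - 5)**2*(-32))*1 = ((-6)**2*(-32))*1 = (36*(-32))*1 = -1152*1 = -1152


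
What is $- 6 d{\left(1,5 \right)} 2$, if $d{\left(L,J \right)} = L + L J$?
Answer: $-72$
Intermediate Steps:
$d{\left(L,J \right)} = L + J L$
$- 6 d{\left(1,5 \right)} 2 = - 6 \cdot 1 \left(1 + 5\right) 2 = - 6 \cdot 1 \cdot 6 \cdot 2 = \left(-6\right) 6 \cdot 2 = \left(-36\right) 2 = -72$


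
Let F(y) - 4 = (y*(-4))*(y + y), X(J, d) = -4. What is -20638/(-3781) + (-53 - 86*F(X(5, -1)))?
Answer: 40140829/3781 ≈ 10616.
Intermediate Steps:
F(y) = 4 - 8*y² (F(y) = 4 + (y*(-4))*(y + y) = 4 + (-4*y)*(2*y) = 4 - 8*y²)
-20638/(-3781) + (-53 - 86*F(X(5, -1))) = -20638/(-3781) + (-53 - 86*(4 - 8*(-4)²)) = -20638*(-1/3781) + (-53 - 86*(4 - 8*16)) = 20638/3781 + (-53 - 86*(4 - 128)) = 20638/3781 + (-53 - 86*(-124)) = 20638/3781 + (-53 + 10664) = 20638/3781 + 10611 = 40140829/3781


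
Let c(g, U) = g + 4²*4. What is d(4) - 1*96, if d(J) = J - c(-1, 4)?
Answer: -155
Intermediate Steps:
c(g, U) = 64 + g (c(g, U) = g + 16*4 = g + 64 = 64 + g)
d(J) = -63 + J (d(J) = J - (64 - 1) = J - 1*63 = J - 63 = -63 + J)
d(4) - 1*96 = (-63 + 4) - 1*96 = -59 - 96 = -155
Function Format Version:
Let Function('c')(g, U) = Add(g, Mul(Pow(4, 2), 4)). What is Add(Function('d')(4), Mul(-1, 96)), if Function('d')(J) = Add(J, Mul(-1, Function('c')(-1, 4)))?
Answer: -155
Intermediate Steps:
Function('c')(g, U) = Add(64, g) (Function('c')(g, U) = Add(g, Mul(16, 4)) = Add(g, 64) = Add(64, g))
Function('d')(J) = Add(-63, J) (Function('d')(J) = Add(J, Mul(-1, Add(64, -1))) = Add(J, Mul(-1, 63)) = Add(J, -63) = Add(-63, J))
Add(Function('d')(4), Mul(-1, 96)) = Add(Add(-63, 4), Mul(-1, 96)) = Add(-59, -96) = -155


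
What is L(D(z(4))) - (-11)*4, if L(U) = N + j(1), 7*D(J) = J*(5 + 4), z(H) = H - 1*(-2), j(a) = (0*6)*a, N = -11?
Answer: 33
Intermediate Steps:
j(a) = 0 (j(a) = 0*a = 0)
z(H) = 2 + H (z(H) = H + 2 = 2 + H)
D(J) = 9*J/7 (D(J) = (J*(5 + 4))/7 = (J*9)/7 = (9*J)/7 = 9*J/7)
L(U) = -11 (L(U) = -11 + 0 = -11)
L(D(z(4))) - (-11)*4 = -11 - (-11)*4 = -11 - 1*(-44) = -11 + 44 = 33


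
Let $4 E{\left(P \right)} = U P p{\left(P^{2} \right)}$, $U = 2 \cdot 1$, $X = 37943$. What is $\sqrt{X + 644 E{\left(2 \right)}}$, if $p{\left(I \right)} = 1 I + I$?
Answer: $13 \sqrt{255} \approx 207.59$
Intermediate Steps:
$p{\left(I \right)} = 2 I$ ($p{\left(I \right)} = I + I = 2 I$)
$U = 2$
$E{\left(P \right)} = P^{3}$ ($E{\left(P \right)} = \frac{2 P 2 P^{2}}{4} = \frac{4 P^{3}}{4} = P^{3}$)
$\sqrt{X + 644 E{\left(2 \right)}} = \sqrt{37943 + 644 \cdot 2^{3}} = \sqrt{37943 + 644 \cdot 8} = \sqrt{37943 + 5152} = \sqrt{43095} = 13 \sqrt{255}$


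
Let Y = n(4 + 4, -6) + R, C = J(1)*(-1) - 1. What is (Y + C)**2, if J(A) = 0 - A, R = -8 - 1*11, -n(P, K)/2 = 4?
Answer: 729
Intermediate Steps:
n(P, K) = -8 (n(P, K) = -2*4 = -8)
R = -19 (R = -8 - 11 = -19)
J(A) = -A
C = 0 (C = -1*1*(-1) - 1 = -1*(-1) - 1 = 1 - 1 = 0)
Y = -27 (Y = -8 - 19 = -27)
(Y + C)**2 = (-27 + 0)**2 = (-27)**2 = 729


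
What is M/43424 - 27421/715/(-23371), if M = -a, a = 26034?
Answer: -216922154753/362813273680 ≈ -0.59789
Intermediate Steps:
M = -26034 (M = -1*26034 = -26034)
M/43424 - 27421/715/(-23371) = -26034/43424 - 27421/715/(-23371) = -26034*1/43424 - 27421*1/715*(-1/23371) = -13017/21712 - 27421/715*(-1/23371) = -13017/21712 + 27421/16710265 = -216922154753/362813273680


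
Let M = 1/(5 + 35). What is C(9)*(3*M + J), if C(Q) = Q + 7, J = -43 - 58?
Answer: -8074/5 ≈ -1614.8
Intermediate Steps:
J = -101
M = 1/40 ≈ 0.025000
C(Q) = 7 + Q
C(9)*(3*M + J) = (7 + 9)*(3*(1/40) - 101) = 16*(3/40 - 101) = 16*(-4037/40) = -8074/5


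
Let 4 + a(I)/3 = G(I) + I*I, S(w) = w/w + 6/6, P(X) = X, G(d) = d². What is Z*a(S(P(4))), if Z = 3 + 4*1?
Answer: 84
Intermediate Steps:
Z = 7 (Z = 3 + 4 = 7)
S(w) = 2 (S(w) = 1 + 6*(⅙) = 1 + 1 = 2)
a(I) = -12 + 6*I² (a(I) = -12 + 3*(I² + I*I) = -12 + 3*(I² + I²) = -12 + 3*(2*I²) = -12 + 6*I²)
Z*a(S(P(4))) = 7*(-12 + 6*2²) = 7*(-12 + 6*4) = 7*(-12 + 24) = 7*12 = 84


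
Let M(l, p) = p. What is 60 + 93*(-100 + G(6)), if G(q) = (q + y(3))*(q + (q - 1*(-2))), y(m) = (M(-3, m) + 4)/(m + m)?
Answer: 91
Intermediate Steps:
y(m) = (4 + m)/(2*m) (y(m) = (m + 4)/(m + m) = (4 + m)/((2*m)) = (4 + m)*(1/(2*m)) = (4 + m)/(2*m))
G(q) = (2 + 2*q)*(7/6 + q) (G(q) = (q + (1/2)*(4 + 3)/3)*(q + (q - 1*(-2))) = (q + (1/2)*(1/3)*7)*(q + (q + 2)) = (q + 7/6)*(q + (2 + q)) = (7/6 + q)*(2 + 2*q) = (2 + 2*q)*(7/6 + q))
60 + 93*(-100 + G(6)) = 60 + 93*(-100 + (7/3 + 2*6**2 + (13/3)*6)) = 60 + 93*(-100 + (7/3 + 2*36 + 26)) = 60 + 93*(-100 + (7/3 + 72 + 26)) = 60 + 93*(-100 + 301/3) = 60 + 93*(1/3) = 60 + 31 = 91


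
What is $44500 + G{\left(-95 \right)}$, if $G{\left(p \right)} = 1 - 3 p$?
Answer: $44786$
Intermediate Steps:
$44500 + G{\left(-95 \right)} = 44500 + \left(1 - -285\right) = 44500 + \left(1 + 285\right) = 44500 + 286 = 44786$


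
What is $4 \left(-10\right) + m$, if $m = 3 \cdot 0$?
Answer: $-40$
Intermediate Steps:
$m = 0$
$4 \left(-10\right) + m = 4 \left(-10\right) + 0 = -40 + 0 = -40$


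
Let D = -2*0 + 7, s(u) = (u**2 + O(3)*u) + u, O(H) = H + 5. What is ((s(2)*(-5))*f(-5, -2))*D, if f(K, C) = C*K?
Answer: -7700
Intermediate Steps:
O(H) = 5 + H
s(u) = u**2 + 9*u (s(u) = (u**2 + (5 + 3)*u) + u = (u**2 + 8*u) + u = u**2 + 9*u)
D = 7 (D = 0 + 7 = 7)
((s(2)*(-5))*f(-5, -2))*D = (((2*(9 + 2))*(-5))*(-2*(-5)))*7 = (((2*11)*(-5))*10)*7 = ((22*(-5))*10)*7 = -110*10*7 = -1100*7 = -7700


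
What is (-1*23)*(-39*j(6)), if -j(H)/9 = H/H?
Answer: -8073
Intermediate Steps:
j(H) = -9 (j(H) = -9*H/H = -9*1 = -9)
(-1*23)*(-39*j(6)) = (-1*23)*(-39*(-9)) = -23*351 = -8073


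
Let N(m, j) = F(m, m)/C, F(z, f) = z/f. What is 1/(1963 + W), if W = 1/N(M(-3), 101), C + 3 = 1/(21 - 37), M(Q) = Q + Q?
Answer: 16/31359 ≈ 0.00051022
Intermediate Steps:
M(Q) = 2*Q
C = -49/16 (C = -3 + 1/(21 - 37) = -3 + 1/(-16) = -3 - 1/16 = -49/16 ≈ -3.0625)
N(m, j) = -16/49 (N(m, j) = (m/m)/(-49/16) = 1*(-16/49) = -16/49)
W = -49/16 (W = 1/(-16/49) = -49/16 ≈ -3.0625)
1/(1963 + W) = 1/(1963 - 49/16) = 1/(31359/16) = 16/31359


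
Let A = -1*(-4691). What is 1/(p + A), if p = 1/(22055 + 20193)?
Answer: 42248/198185369 ≈ 0.00021317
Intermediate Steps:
A = 4691
p = 1/42248 ≈ 2.3670e-5
1/(p + A) = 1/(1/42248 + 4691) = 1/(198185369/42248) = 42248/198185369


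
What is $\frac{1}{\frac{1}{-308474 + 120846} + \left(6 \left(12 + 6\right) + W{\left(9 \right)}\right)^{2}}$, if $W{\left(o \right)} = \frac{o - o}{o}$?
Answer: $\frac{187628}{2188492991} \approx 8.5734 \cdot 10^{-5}$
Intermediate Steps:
$W{\left(o \right)} = 0$ ($W{\left(o \right)} = \frac{0}{o} = 0$)
$\frac{1}{\frac{1}{-308474 + 120846} + \left(6 \left(12 + 6\right) + W{\left(9 \right)}\right)^{2}} = \frac{1}{\frac{1}{-308474 + 120846} + \left(6 \left(12 + 6\right) + 0\right)^{2}} = \frac{1}{\frac{1}{-187628} + \left(6 \cdot 18 + 0\right)^{2}} = \frac{1}{- \frac{1}{187628} + \left(108 + 0\right)^{2}} = \frac{1}{- \frac{1}{187628} + 108^{2}} = \frac{1}{- \frac{1}{187628} + 11664} = \frac{1}{\frac{2188492991}{187628}} = \frac{187628}{2188492991}$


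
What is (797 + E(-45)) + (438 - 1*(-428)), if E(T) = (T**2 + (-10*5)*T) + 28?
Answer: 5966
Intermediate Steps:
E(T) = 28 + T**2 - 50*T (E(T) = (T**2 - 50*T) + 28 = 28 + T**2 - 50*T)
(797 + E(-45)) + (438 - 1*(-428)) = (797 + (28 + (-45)**2 - 50*(-45))) + (438 - 1*(-428)) = (797 + (28 + 2025 + 2250)) + (438 + 428) = (797 + 4303) + 866 = 5100 + 866 = 5966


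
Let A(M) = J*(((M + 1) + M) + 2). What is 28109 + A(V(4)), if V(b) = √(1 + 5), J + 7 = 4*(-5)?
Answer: 28028 - 54*√6 ≈ 27896.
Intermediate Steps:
J = -27 (J = -7 + 4*(-5) = -7 - 20 = -27)
V(b) = √6
A(M) = -81 - 54*M (A(M) = -27*(((M + 1) + M) + 2) = -27*(((1 + M) + M) + 2) = -27*((1 + 2*M) + 2) = -27*(3 + 2*M) = -81 - 54*M)
28109 + A(V(4)) = 28109 + (-81 - 54*√6) = 28028 - 54*√6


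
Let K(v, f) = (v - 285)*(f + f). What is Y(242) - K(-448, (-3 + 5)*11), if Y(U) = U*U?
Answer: 90816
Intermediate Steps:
Y(U) = U²
K(v, f) = 2*f*(-285 + v) (K(v, f) = (-285 + v)*(2*f) = 2*f*(-285 + v))
Y(242) - K(-448, (-3 + 5)*11) = 242² - 2*(-3 + 5)*11*(-285 - 448) = 58564 - 2*2*11*(-733) = 58564 - 2*22*(-733) = 58564 - 1*(-32252) = 58564 + 32252 = 90816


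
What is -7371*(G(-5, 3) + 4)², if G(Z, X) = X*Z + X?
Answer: -471744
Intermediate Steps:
G(Z, X) = X + X*Z
-7371*(G(-5, 3) + 4)² = -7371*(3*(1 - 5) + 4)² = -7371*(3*(-4) + 4)² = -7371*(-12 + 4)² = -7371*(-8)² = -7371*64 = -471744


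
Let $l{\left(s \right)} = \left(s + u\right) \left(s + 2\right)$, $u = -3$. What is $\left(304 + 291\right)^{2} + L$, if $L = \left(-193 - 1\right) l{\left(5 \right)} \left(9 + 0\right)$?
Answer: $329581$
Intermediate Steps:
$l{\left(s \right)} = \left(-3 + s\right) \left(2 + s\right)$ ($l{\left(s \right)} = \left(s - 3\right) \left(s + 2\right) = \left(-3 + s\right) \left(2 + s\right)$)
$L = -24444$ ($L = \left(-193 - 1\right) \left(-6 + 5^{2} - 5\right) \left(9 + 0\right) = - 194 \left(-6 + 25 - 5\right) 9 = - 194 \cdot 14 \cdot 9 = \left(-194\right) 126 = -24444$)
$\left(304 + 291\right)^{2} + L = \left(304 + 291\right)^{2} - 24444 = 595^{2} - 24444 = 354025 - 24444 = 329581$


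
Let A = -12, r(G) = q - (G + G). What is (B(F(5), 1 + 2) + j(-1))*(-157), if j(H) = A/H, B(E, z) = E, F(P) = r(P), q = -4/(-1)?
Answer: -942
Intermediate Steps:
q = 4 (q = -4*(-1) = 4)
r(G) = 4 - 2*G (r(G) = 4 - (G + G) = 4 - 2*G)
F(P) = 4 - 2*P
j(H) = -12/H
(B(F(5), 1 + 2) + j(-1))*(-157) = ((4 - 2*5) - 12/(-1))*(-157) = ((4 - 10) - 12*(-1))*(-157) = (-6 + 12)*(-157) = 6*(-157) = -942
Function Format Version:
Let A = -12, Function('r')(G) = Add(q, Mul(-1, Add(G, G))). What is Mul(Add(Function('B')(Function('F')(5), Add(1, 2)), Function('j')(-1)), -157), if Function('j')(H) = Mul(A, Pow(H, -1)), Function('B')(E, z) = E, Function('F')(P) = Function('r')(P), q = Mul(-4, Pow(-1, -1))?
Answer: -942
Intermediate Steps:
q = 4 (q = Mul(-4, -1) = 4)
Function('r')(G) = Add(4, Mul(-2, G)) (Function('r')(G) = Add(4, Mul(-1, Add(G, G))) = Add(4, Mul(-1, Mul(2, G))) = Add(4, Mul(-2, G)))
Function('F')(P) = Add(4, Mul(-2, P))
Function('j')(H) = Mul(-12, Pow(H, -1))
Mul(Add(Function('B')(Function('F')(5), Add(1, 2)), Function('j')(-1)), -157) = Mul(Add(Add(4, Mul(-2, 5)), Mul(-12, Pow(-1, -1))), -157) = Mul(Add(Add(4, -10), Mul(-12, -1)), -157) = Mul(Add(-6, 12), -157) = Mul(6, -157) = -942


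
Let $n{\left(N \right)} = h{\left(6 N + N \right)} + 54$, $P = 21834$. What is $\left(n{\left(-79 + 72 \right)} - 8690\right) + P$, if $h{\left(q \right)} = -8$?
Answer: $13190$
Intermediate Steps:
$n{\left(N \right)} = 46$ ($n{\left(N \right)} = -8 + 54 = 46$)
$\left(n{\left(-79 + 72 \right)} - 8690\right) + P = \left(46 - 8690\right) + 21834 = -8644 + 21834 = 13190$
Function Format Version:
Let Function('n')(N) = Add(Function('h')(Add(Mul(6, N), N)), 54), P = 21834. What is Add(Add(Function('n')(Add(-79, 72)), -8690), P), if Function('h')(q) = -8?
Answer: 13190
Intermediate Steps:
Function('n')(N) = 46 (Function('n')(N) = Add(-8, 54) = 46)
Add(Add(Function('n')(Add(-79, 72)), -8690), P) = Add(Add(46, -8690), 21834) = Add(-8644, 21834) = 13190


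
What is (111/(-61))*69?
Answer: -7659/61 ≈ -125.56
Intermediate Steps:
(111/(-61))*69 = (111*(-1/61))*69 = -111/61*69 = -7659/61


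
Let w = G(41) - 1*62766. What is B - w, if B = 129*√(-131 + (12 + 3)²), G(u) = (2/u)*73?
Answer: 2573260/41 + 129*√94 ≈ 64013.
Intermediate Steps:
G(u) = 146/u
B = 129*√94 (B = 129*√(-131 + 15²) = 129*√(-131 + 225) = 129*√94 ≈ 1250.7)
w = -2573260/41 (w = 146/41 - 1*62766 = 146*(1/41) - 62766 = 146/41 - 62766 = -2573260/41 ≈ -62762.)
B - w = 129*√94 - 1*(-2573260/41) = 129*√94 + 2573260/41 = 2573260/41 + 129*√94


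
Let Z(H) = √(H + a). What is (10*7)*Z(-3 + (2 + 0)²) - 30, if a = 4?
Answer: -30 + 70*√5 ≈ 126.52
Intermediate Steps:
Z(H) = √(4 + H) (Z(H) = √(H + 4) = √(4 + H))
(10*7)*Z(-3 + (2 + 0)²) - 30 = (10*7)*√(4 + (-3 + (2 + 0)²)) - 30 = 70*√(4 + (-3 + 2²)) - 30 = 70*√(4 + (-3 + 4)) - 30 = 70*√(4 + 1) - 30 = 70*√5 - 30 = -30 + 70*√5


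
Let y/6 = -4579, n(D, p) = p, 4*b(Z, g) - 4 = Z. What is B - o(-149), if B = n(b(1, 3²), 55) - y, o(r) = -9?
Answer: 27538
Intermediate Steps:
b(Z, g) = 1 + Z/4
y = -27474 (y = 6*(-4579) = -27474)
B = 27529 (B = 55 - 1*(-27474) = 55 + 27474 = 27529)
B - o(-149) = 27529 - 1*(-9) = 27529 + 9 = 27538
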